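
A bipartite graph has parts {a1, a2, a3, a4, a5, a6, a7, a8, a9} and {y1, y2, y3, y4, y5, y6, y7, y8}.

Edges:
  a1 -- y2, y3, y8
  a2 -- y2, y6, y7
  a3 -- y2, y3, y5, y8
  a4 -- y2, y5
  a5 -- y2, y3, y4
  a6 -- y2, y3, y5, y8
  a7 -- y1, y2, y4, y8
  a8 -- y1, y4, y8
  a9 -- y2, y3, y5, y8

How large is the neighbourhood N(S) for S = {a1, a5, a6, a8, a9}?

The union of neighbours of {a1, a5, a6, a8, a9} is {y1, y2, y3, y4, y5, y8}, which has 6 elements.
Since |N(S)| = 6 ≥ |S| = 5, Hall's condition holds for this subset.

6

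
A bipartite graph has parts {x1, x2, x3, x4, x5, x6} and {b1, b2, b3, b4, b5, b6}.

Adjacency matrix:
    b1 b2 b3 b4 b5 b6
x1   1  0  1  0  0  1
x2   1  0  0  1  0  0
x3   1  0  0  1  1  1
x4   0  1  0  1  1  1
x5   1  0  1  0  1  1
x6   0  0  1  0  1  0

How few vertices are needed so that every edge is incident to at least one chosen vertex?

6

{x1, x2, x3, x4, x5, x6} is a vertex cover of size 6: every edge has an endpoint in this set.
No smaller cover exists because x1–b1, x2–b4, x3–b5, x4–b2, x5–b6, x6–b3 is a matching of size 6, and a cover must include an endpoint of each of these disjoint edges (König's theorem).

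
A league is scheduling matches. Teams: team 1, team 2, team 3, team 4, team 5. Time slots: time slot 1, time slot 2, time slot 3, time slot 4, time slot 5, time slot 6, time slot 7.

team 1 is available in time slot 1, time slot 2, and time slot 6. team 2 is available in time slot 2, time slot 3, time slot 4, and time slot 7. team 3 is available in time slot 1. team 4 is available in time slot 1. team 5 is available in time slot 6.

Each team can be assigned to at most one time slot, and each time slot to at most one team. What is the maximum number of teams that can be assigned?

A valid assignment of size 4: team 1–time slot 2, team 2–time slot 4, team 3–time slot 1, team 5–time slot 6.
The set {team 3, team 4} has only 1 neighbour ({time slot 1}), so by Hall's theorem at most 4 of the 5 teams can be matched.

4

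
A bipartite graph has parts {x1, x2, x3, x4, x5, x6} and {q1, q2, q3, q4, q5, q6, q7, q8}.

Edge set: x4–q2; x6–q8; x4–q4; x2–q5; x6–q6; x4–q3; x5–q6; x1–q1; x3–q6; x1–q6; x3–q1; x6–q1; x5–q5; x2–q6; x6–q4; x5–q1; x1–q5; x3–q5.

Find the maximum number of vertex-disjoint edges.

For example, pair x1-q1, x2-q5, x3-q6, x4-q2, x6-q4.
The set {x1, x2, x3, x5} has only 3 neighbours ({q1, q5, q6}), so by Hall's theorem at most 5 of the 6 left vertices can be matched.

5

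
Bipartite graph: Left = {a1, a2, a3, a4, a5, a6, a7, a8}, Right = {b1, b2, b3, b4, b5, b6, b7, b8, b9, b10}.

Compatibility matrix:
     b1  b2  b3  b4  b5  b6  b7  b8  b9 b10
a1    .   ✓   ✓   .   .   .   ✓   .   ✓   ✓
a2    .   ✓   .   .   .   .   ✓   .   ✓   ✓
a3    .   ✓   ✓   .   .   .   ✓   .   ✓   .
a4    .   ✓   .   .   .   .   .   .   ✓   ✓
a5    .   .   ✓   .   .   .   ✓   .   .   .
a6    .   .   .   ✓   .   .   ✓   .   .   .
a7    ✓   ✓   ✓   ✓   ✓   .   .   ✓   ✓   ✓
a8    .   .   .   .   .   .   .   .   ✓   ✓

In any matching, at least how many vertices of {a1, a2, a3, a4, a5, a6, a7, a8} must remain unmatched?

A valid assignment of size 7: a1-b2, a2-b10, a3-b7, a4-b9, a5-b3, a6-b4, a7-b1.
The set {a1, a2, a3, a4, a5, a8} has only 5 neighbours ({b10, b2, b3, b7, b9}), so by Hall's theorem at most 7 of the 8 left vertices can be matched.
That matches 7 of the 8, leaving 1 unmatched; no matching can do better.

1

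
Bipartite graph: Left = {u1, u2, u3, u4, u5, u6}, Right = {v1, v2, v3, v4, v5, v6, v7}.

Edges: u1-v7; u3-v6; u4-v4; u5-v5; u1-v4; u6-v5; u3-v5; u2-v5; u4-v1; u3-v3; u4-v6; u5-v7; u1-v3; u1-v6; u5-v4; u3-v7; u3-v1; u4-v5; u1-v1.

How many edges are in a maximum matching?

5

One maximum matching: u1-v3, u2-v5, u3-v1, u4-v6, u5-v7.
The set {u2, u6} has only 1 neighbour ({v5}), so by Hall's theorem at most 5 of the 6 left vertices can be matched.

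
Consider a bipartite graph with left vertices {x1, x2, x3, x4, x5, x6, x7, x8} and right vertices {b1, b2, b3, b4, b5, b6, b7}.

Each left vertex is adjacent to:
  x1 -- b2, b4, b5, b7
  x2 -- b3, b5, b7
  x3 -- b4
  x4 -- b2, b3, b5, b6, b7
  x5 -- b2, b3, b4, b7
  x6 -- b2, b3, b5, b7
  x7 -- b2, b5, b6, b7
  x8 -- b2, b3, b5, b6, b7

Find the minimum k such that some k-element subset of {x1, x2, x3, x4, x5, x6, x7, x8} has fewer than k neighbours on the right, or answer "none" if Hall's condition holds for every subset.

Take S = {x1, x2, x3, x4, x5, x6, x7}. Its neighbourhood is {b2, b3, b4, b5, b6, b7}, so |N(S)| = 6 < |S| = 7.
Every subset of size less than 7 has at least as many neighbours as members, so 7 is the minimum.

7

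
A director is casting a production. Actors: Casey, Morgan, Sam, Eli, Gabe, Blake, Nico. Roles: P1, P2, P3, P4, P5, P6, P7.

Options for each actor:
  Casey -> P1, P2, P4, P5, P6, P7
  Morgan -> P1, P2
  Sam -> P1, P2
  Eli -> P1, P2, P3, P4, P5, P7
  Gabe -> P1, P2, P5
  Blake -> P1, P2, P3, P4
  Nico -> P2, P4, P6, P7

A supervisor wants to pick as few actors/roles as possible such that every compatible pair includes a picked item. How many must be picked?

A maximum matching has 7 edges (e.g. Casey–P6, Morgan–P2, Sam–P1, Eli–P3, Gabe–P5, Blake–P4, Nico–P7).
By König's theorem the minimum vertex cover has the same size. One such cover is {Casey, Morgan, Sam, Eli, Gabe, Blake, Nico}.

7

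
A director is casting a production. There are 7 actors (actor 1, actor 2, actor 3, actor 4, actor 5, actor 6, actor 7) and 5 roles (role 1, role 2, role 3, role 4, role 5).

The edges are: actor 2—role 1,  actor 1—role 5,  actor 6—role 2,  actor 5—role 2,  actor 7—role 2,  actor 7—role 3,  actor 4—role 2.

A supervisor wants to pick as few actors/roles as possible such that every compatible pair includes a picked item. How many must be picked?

The 4 edges actor 1–role 5, actor 2–role 1, actor 4–role 2, actor 7–role 3 form a matching, so any vertex cover needs at least 4 vertices (one per matched edge).
Conversely {actor 1, actor 2, actor 7, role 2} meets every edge and has exactly 4 vertices, so 4 is optimal.

4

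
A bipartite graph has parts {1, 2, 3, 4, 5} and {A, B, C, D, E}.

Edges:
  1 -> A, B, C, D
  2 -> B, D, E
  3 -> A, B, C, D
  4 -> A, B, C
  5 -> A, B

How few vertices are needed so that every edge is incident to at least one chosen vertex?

5

{1, 2, 3, 4, 5} is a vertex cover of size 5: every edge has an endpoint in this set.
No smaller cover exists because 1–A, 2–E, 3–D, 4–C, 5–B is a matching of size 5, and a cover must include an endpoint of each of these disjoint edges (König's theorem).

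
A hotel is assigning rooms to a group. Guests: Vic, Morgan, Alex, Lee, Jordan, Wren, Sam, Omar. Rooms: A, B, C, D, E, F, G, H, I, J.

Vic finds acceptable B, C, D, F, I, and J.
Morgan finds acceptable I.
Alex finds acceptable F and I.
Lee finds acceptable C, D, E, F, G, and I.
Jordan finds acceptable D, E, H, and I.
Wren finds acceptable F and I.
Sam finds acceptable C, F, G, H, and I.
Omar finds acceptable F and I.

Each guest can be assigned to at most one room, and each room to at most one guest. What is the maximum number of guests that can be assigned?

6

A valid assignment of size 6: Vic–J, Morgan–I, Alex–F, Lee–E, Jordan–D, Sam–G.
The set {Morgan, Alex, Wren, Omar} has only 2 neighbours ({F, I}), so by Hall's theorem at most 6 of the 8 guests can be matched.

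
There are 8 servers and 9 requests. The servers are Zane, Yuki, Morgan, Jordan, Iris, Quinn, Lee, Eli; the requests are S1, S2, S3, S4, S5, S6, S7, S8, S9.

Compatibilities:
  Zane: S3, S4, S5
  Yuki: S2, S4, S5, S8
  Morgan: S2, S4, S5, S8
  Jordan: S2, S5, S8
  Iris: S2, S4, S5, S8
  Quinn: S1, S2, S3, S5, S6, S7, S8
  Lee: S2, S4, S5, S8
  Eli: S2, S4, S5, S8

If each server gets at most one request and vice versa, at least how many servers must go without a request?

A valid assignment of size 6: Zane-S3, Yuki-S4, Morgan-S5, Jordan-S8, Iris-S2, Quinn-S7.
The set {Yuki, Morgan, Jordan, Iris, Lee, Eli} has only 4 neighbours ({S2, S4, S5, S8}), so by Hall's theorem at most 6 of the 8 servers can be matched.
That matches 6 of the 8, leaving 2 unmatched; no matching can do better.

2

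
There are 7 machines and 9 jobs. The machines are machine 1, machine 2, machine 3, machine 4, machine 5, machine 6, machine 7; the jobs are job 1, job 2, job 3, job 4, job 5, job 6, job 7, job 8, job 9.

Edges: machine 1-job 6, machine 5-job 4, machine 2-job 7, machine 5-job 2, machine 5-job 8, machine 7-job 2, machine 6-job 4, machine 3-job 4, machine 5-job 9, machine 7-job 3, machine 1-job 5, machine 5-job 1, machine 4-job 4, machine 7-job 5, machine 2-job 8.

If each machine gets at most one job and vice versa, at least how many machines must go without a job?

2

For example, pair machine 1→job 6, machine 2→job 8, machine 3→job 4, machine 5→job 9, machine 7→job 2.
The set {machine 3, machine 4, machine 6} has only 1 neighbour ({job 4}), so by Hall's theorem at most 5 of the 7 machines can be matched.
That matches 5 of the 7, leaving 2 unmatched; no matching can do better.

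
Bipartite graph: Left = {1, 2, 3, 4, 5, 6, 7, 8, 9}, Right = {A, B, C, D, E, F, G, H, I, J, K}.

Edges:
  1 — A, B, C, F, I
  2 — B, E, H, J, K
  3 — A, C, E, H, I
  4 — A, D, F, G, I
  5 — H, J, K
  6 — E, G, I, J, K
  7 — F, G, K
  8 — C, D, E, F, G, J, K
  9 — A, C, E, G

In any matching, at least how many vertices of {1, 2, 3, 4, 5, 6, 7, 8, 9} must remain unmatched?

A valid assignment of size 9: 1–I, 2–B, 3–A, 4–G, 5–H, 6–J, 7–F, 8–K, 9–E.
All 9 left vertices are matched, so no larger matching exists.
That matches 9 of the 9, leaving 0 unmatched; no matching can do better.

0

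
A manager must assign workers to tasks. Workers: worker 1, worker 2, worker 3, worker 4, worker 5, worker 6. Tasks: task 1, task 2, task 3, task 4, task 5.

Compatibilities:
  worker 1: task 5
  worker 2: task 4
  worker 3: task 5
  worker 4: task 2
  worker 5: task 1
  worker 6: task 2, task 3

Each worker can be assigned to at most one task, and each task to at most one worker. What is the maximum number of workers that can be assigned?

5

A valid assignment of size 5: worker 1–task 5, worker 2–task 4, worker 4–task 2, worker 5–task 1, worker 6–task 3.
The set {worker 1, worker 3} has only 1 neighbour ({task 5}), so by Hall's theorem at most 5 of the 6 workers can be matched.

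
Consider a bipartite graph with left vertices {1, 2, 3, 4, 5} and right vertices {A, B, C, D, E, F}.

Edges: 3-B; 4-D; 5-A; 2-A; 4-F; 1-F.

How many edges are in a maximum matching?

One maximum matching: 1-F, 2-A, 3-B, 4-D.
The set {2, 5} has only 1 neighbour ({A}), so by Hall's theorem at most 4 of the 5 left vertices can be matched.

4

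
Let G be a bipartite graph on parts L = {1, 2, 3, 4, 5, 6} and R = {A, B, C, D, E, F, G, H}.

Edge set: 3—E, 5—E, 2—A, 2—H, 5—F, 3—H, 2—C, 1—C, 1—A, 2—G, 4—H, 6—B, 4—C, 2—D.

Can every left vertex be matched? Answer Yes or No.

One maximum matching: 1-A, 2-G, 3-H, 4-C, 5-E, 6-B.
All 6 left vertices are covered.

Yes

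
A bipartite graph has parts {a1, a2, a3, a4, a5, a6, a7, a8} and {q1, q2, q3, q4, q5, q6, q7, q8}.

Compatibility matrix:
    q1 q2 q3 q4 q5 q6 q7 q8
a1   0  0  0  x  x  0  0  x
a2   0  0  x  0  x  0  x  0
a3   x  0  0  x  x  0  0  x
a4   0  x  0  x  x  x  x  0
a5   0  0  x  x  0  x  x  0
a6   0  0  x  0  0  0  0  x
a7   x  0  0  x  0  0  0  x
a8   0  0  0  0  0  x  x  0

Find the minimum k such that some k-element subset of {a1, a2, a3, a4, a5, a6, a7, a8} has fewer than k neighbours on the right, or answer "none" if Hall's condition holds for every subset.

none

A matching saturating every left vertex exists, for instance a1→q8, a2→q5, a3→q1, a4→q2, a5→q6, a6→q3, a7→q4, a8→q7.
By Hall's marriage theorem, this means |N(S)| ≥ |S| for every subset S, so no violating subset exists.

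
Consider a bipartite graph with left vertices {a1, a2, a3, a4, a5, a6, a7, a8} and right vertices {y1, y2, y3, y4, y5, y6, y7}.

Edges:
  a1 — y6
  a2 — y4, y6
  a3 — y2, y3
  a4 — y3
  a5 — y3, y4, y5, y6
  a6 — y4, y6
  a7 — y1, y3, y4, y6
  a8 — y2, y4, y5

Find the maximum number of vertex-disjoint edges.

6

For example, pair a1→y6, a2→y4, a3→y2, a4→y3, a5→y5, a7→y1.
The set {a1, a2, a3, a4, a5, a6, a8} has only 5 neighbours ({y2, y3, y4, y5, y6}), so by Hall's theorem at most 6 of the 8 left vertices can be matched.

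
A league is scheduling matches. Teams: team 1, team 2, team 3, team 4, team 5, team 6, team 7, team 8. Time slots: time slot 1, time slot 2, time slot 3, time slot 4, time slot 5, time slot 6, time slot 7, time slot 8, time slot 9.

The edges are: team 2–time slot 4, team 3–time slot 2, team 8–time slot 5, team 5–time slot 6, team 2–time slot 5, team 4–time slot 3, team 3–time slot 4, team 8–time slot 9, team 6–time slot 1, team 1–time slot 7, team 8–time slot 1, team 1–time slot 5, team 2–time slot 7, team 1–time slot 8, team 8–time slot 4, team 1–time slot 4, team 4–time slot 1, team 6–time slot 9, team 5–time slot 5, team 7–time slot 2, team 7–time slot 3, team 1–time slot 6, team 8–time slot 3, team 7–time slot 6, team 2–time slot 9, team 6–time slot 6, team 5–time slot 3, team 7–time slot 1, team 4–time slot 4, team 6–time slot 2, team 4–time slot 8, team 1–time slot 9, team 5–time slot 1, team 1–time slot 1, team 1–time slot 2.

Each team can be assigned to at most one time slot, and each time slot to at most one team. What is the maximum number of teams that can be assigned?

8

For example, pair team 1-time slot 8, team 2-time slot 7, team 3-time slot 2, team 4-time slot 4, team 5-time slot 6, team 6-time slot 9, team 7-time slot 3, team 8-time slot 5.
This saturates every team, so 8 is the maximum.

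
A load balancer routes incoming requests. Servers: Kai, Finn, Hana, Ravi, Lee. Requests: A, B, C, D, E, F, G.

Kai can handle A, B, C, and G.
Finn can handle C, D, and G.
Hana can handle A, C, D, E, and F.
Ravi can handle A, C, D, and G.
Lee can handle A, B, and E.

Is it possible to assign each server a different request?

Yes

A valid assignment of size 5: Kai–C, Finn–G, Hana–A, Ravi–D, Lee–B.
All 5 servers are covered.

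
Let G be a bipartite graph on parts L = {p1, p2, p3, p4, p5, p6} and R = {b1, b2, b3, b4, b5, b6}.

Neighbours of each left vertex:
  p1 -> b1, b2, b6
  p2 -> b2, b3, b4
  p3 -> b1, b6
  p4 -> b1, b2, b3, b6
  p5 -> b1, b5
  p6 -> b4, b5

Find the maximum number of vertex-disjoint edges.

6

One maximum matching: p1→b2, p2→b4, p3→b6, p4→b3, p5→b1, p6→b5.
This saturates every left vertex, so 6 is the maximum.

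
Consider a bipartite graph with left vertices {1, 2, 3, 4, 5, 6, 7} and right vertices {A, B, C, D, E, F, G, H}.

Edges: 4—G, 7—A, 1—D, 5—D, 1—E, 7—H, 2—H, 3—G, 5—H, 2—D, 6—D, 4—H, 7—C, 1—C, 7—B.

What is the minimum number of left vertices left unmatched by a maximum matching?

One maximum matching: 1–E, 2–D, 3–G, 4–H, 7–B.
The set {2, 3, 4, 5, 6} has only 3 neighbours ({D, G, H}), so by Hall's theorem at most 5 of the 7 left vertices can be matched.
That matches 5 of the 7, leaving 2 unmatched; no matching can do better.

2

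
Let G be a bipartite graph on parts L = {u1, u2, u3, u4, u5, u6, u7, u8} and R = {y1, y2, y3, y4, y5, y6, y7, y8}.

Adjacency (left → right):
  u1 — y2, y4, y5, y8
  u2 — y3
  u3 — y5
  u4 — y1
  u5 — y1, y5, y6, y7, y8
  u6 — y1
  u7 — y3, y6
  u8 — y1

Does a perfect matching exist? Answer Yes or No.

No

The set {u4, u6, u8} has only 1 neighbour ({y1}), so by Hall's theorem at most 6 of the 8 left vertices can be matched.
Hence no matching covers every left vertex.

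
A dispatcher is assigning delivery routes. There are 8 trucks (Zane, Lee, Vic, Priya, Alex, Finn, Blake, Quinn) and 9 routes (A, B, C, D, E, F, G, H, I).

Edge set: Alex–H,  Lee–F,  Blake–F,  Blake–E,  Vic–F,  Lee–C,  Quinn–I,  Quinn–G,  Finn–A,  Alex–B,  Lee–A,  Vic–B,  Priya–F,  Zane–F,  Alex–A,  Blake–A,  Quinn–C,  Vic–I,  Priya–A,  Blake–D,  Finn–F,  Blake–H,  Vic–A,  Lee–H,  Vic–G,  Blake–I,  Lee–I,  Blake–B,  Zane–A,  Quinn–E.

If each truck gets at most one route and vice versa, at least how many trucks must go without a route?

1

One maximum matching: Zane→A, Lee→I, Vic→G, Priya→F, Alex→B, Blake→H, Quinn→E.
The set {Zane, Priya, Finn} has only 2 neighbours ({A, F}), so by Hall's theorem at most 7 of the 8 trucks can be matched.
That matches 7 of the 8, leaving 1 unmatched; no matching can do better.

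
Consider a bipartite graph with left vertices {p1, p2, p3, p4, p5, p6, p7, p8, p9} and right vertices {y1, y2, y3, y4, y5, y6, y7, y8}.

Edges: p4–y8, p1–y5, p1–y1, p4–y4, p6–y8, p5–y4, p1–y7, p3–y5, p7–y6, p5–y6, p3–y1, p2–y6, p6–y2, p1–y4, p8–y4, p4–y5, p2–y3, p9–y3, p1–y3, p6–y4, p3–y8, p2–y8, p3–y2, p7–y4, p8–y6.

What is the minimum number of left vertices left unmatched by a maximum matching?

For example, pair p1-y7, p2-y8, p3-y1, p4-y5, p5-y6, p6-y2, p7-y4, p9-y3.
The set {p5, p7, p8} has only 2 neighbours ({y4, y6}), so by Hall's theorem at most 8 of the 9 left vertices can be matched.
That matches 8 of the 9, leaving 1 unmatched; no matching can do better.

1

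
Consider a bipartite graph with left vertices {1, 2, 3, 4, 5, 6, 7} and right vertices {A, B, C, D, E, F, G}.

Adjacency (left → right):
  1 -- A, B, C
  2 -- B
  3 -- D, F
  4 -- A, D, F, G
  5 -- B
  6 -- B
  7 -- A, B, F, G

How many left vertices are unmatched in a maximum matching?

A valid assignment of size 5: 1→C, 2→B, 3→D, 4→A, 7→F.
The set {2, 5, 6} has only 1 neighbour ({B}), so by Hall's theorem at most 5 of the 7 left vertices can be matched.
That matches 5 of the 7, leaving 2 unmatched; no matching can do better.

2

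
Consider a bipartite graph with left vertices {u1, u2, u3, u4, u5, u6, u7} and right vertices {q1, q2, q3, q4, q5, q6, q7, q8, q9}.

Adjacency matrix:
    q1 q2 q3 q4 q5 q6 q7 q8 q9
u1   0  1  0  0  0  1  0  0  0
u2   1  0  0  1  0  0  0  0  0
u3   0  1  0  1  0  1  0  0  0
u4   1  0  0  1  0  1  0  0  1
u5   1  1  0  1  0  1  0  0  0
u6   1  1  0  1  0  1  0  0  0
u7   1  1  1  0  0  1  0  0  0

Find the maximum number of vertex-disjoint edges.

6

One maximum matching: u1→q2, u2→q1, u3→q4, u4→q9, u5→q6, u7→q3.
The set {u1, u2, u3, u5, u6} has only 4 neighbours ({q1, q2, q4, q6}), so by Hall's theorem at most 6 of the 7 left vertices can be matched.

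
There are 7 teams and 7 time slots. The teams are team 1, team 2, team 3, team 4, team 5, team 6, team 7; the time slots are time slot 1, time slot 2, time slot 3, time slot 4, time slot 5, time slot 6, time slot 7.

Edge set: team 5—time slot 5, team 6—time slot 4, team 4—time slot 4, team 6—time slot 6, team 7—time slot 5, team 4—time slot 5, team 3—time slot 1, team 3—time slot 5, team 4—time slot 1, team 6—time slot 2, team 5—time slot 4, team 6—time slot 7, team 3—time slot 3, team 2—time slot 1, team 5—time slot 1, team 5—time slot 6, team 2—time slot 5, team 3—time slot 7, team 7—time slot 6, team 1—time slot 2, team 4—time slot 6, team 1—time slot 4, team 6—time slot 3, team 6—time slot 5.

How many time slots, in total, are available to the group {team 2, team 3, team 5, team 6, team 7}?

7

The union of neighbours of {team 2, team 3, team 5, team 6, team 7} is {time slot 1, time slot 2, time slot 3, time slot 4, time slot 5, time slot 6, time slot 7}, which has 7 elements.
Since |N(S)| = 7 ≥ |S| = 5, Hall's condition holds for this subset.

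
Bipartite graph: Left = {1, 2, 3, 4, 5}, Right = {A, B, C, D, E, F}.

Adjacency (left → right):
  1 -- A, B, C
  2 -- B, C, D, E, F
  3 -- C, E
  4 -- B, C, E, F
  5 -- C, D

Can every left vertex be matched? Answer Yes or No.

A valid assignment of size 5: 1-A, 2-B, 3-E, 4-F, 5-C.
All 5 left vertices are covered.

Yes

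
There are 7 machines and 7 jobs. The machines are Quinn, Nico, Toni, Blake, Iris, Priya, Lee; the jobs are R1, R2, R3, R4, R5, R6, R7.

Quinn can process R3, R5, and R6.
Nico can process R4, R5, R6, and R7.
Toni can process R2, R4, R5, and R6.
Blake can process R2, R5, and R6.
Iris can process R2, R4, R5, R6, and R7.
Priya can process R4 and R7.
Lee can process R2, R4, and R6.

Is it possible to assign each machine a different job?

The set {Nico, Toni, Blake, Iris, Priya, Lee} has only 5 neighbours ({R2, R4, R5, R6, R7}), so by Hall's theorem at most 6 of the 7 machines can be matched.
Hence no matching covers every machine.

No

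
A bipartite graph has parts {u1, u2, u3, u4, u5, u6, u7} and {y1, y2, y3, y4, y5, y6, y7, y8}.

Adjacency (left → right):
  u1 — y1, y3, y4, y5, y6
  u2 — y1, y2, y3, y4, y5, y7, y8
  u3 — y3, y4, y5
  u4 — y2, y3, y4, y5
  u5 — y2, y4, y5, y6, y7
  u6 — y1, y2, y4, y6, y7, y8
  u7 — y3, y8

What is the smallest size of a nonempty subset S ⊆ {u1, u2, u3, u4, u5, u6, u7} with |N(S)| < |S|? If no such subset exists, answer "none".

none

A matching saturating every left vertex exists, for instance u1→y6, u2→y1, u3→y5, u4→y2, u5→y7, u6→y4, u7→y3.
By Hall's marriage theorem, this means |N(S)| ≥ |S| for every subset S, so no violating subset exists.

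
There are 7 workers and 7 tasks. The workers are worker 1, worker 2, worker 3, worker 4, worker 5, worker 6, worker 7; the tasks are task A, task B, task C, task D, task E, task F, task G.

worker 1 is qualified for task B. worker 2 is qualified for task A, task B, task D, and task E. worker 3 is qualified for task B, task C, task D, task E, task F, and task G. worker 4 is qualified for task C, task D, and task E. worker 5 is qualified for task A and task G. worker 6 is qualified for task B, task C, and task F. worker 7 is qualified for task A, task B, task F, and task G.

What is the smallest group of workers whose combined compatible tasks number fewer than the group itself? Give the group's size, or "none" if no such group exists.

none

A matching saturating every worker exists, for instance worker 1→task B, worker 2→task E, worker 3→task D, worker 4→task C, worker 5→task A, worker 6→task F, worker 7→task G.
By Hall's marriage theorem, this means |N(S)| ≥ |S| for every subset S, so no violating subset exists.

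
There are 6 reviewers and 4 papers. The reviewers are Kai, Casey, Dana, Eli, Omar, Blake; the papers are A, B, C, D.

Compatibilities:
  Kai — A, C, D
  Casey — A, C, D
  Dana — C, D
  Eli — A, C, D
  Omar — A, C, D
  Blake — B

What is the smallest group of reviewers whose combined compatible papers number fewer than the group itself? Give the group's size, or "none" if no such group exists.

Take S = {Kai, Casey, Dana, Eli}. Its neighbourhood is {A, C, D}, so |N(S)| = 3 < |S| = 4.
Every subset of size less than 4 has at least as many neighbours as members, so 4 is the minimum.

4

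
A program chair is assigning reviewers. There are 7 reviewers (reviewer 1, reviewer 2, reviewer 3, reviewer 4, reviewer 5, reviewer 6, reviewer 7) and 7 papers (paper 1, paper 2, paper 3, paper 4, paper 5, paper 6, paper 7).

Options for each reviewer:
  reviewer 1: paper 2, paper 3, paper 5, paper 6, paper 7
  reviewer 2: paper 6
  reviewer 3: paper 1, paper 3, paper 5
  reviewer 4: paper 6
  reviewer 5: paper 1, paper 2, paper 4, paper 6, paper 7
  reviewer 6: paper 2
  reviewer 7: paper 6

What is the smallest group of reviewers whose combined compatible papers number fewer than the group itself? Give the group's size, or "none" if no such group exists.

Take S = {reviewer 2, reviewer 4}. Its neighbourhood is {paper 6}, so |N(S)| = 1 < |S| = 2.
No single vertex violates Hall's condition since each has at least one neighbour, so 2 is the minimum.

2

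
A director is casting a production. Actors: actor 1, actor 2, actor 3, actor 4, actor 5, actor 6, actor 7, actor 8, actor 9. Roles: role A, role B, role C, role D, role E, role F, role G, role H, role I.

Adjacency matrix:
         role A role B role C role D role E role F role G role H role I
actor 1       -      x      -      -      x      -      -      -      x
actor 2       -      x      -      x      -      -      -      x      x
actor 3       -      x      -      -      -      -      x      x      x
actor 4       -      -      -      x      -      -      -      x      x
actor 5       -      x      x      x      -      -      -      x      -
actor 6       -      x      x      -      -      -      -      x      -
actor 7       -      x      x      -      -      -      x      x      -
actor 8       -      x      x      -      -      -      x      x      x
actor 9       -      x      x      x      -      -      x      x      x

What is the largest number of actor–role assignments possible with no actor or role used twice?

For example, pair actor 1-role E, actor 2-role I, actor 3-role B, actor 4-role H, actor 5-role D, actor 6-role C, actor 7-role G.
The set {actor 2, actor 3, actor 4, actor 5, actor 6, actor 7, actor 8, actor 9} has only 6 neighbours ({role B, role C, role D, role G, role H, role I}), so by Hall's theorem at most 7 of the 9 actors can be matched.

7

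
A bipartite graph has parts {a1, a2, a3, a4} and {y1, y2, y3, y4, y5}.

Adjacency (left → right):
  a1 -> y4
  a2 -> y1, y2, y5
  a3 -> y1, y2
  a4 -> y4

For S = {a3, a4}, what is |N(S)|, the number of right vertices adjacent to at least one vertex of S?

3

The union of neighbours of {a3, a4} is {y1, y2, y4}, which has 3 elements.
Since |N(S)| = 3 ≥ |S| = 2, Hall's condition holds for this subset.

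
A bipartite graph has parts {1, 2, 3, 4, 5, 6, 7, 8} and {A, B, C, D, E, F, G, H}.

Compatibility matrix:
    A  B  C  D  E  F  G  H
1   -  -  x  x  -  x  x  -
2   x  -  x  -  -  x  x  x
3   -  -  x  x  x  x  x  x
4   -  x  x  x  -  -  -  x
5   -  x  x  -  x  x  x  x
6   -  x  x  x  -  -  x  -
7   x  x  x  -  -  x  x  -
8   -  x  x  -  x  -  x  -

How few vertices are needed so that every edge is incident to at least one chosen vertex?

A maximum matching has 8 edges (e.g. 1–C, 2–H, 3–E, 4–D, 5–F, 6–G, 7–A, 8–B).
By König's theorem the minimum vertex cover has the same size. One such cover is {1, 2, 3, 4, 5, 6, 7, 8}.

8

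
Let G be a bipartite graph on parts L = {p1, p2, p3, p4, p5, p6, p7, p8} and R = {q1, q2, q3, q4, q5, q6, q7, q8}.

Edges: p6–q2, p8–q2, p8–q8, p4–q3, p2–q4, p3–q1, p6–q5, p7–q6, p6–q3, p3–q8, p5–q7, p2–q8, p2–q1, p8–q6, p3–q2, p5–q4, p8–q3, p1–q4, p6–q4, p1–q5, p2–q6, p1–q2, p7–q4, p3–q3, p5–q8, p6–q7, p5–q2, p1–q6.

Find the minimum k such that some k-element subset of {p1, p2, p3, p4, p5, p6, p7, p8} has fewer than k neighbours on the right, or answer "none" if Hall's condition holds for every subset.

none

A matching saturating every left vertex exists, for instance p1→q5, p2→q8, p3→q1, p4→q3, p5→q2, p6→q7, p7→q4, p8→q6.
By Hall's marriage theorem, this means |N(S)| ≥ |S| for every subset S, so no violating subset exists.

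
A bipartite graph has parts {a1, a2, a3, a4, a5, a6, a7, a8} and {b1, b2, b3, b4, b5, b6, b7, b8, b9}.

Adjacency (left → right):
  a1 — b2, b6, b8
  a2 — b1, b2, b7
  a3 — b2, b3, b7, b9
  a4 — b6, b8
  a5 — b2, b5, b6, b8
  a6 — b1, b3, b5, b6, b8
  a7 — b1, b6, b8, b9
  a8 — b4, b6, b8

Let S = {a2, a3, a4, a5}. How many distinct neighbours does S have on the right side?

The union of neighbours of {a2, a3, a4, a5} is {b1, b2, b3, b5, b6, b7, b8, b9}, which has 8 elements.
Since |N(S)| = 8 ≥ |S| = 4, Hall's condition holds for this subset.

8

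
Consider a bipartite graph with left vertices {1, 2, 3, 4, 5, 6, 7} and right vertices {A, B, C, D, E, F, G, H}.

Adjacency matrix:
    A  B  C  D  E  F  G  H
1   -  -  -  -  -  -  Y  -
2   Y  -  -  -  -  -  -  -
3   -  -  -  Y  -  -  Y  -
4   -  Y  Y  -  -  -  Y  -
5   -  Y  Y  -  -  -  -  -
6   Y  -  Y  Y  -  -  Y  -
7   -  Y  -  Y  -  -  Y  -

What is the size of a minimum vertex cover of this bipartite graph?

The 5 edges 1–G, 2–A, 3–D, 4–C, 5–B form a matching, so any vertex cover needs at least 5 vertices (one per matched edge).
Conversely {A, B, C, D, G} meets every edge and has exactly 5 vertices, so 5 is optimal.

5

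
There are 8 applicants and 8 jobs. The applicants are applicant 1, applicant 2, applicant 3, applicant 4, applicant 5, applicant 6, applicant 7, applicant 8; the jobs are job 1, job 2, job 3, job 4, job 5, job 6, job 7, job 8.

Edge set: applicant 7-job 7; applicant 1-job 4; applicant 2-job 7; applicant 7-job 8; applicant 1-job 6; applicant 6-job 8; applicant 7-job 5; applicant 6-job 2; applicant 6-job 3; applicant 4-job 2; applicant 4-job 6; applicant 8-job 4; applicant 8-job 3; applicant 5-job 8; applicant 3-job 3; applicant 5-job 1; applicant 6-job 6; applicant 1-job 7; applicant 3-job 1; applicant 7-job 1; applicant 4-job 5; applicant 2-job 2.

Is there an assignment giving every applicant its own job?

For example, pair applicant 1-job 4, applicant 2-job 7, applicant 3-job 1, applicant 4-job 6, applicant 5-job 8, applicant 6-job 2, applicant 7-job 5, applicant 8-job 3.
All 8 applicants are covered.

Yes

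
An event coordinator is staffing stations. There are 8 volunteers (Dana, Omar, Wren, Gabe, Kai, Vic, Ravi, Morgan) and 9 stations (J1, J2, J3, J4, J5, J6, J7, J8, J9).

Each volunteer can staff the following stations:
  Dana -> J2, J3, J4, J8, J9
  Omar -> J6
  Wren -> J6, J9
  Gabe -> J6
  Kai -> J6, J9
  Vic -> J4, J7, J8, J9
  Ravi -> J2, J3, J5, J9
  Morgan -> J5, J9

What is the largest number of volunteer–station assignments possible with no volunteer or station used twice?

One maximum matching: Dana-J3, Omar-J6, Wren-J9, Vic-J7, Ravi-J2, Morgan-J5.
The set {Omar, Wren, Gabe, Kai} has only 2 neighbours ({J6, J9}), so by Hall's theorem at most 6 of the 8 volunteers can be matched.

6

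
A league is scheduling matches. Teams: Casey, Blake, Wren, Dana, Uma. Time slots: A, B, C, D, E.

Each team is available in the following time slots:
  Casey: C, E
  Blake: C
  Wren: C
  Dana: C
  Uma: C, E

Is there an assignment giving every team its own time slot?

The set {Casey, Blake, Wren, Dana, Uma} has only 2 neighbours ({C, E}), so by Hall's theorem at most 2 of the 5 teams can be matched.
Hence no matching covers every team.

No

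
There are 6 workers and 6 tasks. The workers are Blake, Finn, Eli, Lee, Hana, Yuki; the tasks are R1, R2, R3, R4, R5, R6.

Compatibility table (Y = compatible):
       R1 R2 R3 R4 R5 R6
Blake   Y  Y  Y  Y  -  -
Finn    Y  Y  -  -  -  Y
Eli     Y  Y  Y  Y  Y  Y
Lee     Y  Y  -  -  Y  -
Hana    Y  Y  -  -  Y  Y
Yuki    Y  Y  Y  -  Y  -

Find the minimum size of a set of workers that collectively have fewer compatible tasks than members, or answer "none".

A matching saturating every worker exists, for instance Blake→R4, Finn→R2, Eli→R6, Lee→R5, Hana→R1, Yuki→R3.
By Hall's marriage theorem, this means |N(S)| ≥ |S| for every subset S, so no violating subset exists.

none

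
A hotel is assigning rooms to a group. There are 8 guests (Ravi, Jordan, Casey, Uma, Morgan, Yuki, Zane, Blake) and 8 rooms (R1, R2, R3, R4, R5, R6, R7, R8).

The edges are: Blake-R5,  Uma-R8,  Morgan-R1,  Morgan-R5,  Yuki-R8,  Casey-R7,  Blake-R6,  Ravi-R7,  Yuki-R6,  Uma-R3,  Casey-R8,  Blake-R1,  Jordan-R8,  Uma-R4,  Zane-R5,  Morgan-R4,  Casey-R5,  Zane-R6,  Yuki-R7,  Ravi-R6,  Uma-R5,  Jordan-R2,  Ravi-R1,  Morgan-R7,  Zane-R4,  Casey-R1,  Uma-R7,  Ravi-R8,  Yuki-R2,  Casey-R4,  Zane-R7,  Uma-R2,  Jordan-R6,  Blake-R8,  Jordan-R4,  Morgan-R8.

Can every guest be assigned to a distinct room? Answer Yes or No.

Yes

For example, pair Ravi→R6, Jordan→R2, Casey→R5, Uma→R3, Morgan→R1, Yuki→R7, Zane→R4, Blake→R8.
Every guest is matched, so this is a perfect matching.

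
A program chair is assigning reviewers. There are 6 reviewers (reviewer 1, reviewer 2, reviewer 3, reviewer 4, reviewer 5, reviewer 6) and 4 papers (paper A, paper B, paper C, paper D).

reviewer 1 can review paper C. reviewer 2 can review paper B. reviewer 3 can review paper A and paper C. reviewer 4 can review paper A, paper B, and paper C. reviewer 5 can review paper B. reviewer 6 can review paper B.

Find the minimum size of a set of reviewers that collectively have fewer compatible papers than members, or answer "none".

Take S = {reviewer 2, reviewer 5}. Its neighbourhood is {paper B}, so |N(S)| = 1 < |S| = 2.
No single vertex violates Hall's condition since each has at least one neighbour, so 2 is the minimum.

2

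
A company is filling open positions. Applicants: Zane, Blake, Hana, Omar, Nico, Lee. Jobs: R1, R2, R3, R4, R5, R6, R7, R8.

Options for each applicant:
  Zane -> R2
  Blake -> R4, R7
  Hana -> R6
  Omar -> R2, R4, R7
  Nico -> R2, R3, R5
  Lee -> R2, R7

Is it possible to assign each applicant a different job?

The set {Zane, Blake, Omar, Lee} has only 3 neighbours ({R2, R4, R7}), so by Hall's theorem at most 5 of the 6 applicants can be matched.
Hence no matching covers every applicant.

No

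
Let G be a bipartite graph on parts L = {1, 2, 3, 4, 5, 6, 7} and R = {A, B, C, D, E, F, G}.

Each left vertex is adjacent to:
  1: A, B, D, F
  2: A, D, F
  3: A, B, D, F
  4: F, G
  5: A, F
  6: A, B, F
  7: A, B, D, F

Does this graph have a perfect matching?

No

The set {1, 2, 3, 5, 6, 7} has only 4 neighbours ({A, B, D, F}), so by Hall's theorem at most 5 of the 7 left vertices can be matched.
Hence no matching covers every left vertex.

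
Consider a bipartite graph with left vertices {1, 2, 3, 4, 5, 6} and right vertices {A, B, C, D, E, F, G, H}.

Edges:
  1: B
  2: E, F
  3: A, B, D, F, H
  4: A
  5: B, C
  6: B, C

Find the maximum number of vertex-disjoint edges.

5

For example, pair 1→B, 2→E, 3→H, 4→A, 5→C.
The set {1, 5, 6} has only 2 neighbours ({B, C}), so by Hall's theorem at most 5 of the 6 left vertices can be matched.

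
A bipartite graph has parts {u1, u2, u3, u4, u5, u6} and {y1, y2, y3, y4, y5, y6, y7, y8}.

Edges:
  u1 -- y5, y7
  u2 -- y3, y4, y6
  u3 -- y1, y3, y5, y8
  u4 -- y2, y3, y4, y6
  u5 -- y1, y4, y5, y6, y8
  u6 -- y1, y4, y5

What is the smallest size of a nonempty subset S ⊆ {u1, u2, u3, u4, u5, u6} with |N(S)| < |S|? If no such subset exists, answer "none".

A matching saturating every left vertex exists, for instance u1→y7, u2→y4, u3→y3, u4→y2, u5→y6, u6→y1.
By Hall's marriage theorem, this means |N(S)| ≥ |S| for every subset S, so no violating subset exists.

none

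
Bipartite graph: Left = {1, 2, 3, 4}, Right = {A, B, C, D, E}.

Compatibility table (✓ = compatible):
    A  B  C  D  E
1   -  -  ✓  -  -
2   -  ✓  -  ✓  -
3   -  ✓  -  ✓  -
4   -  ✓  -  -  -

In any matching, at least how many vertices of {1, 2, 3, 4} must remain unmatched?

A valid assignment of size 3: 1→C, 2→D, 3→B.
The set {2, 3, 4} has only 2 neighbours ({B, D}), so by Hall's theorem at most 3 of the 4 left vertices can be matched.
That matches 3 of the 4, leaving 1 unmatched; no matching can do better.

1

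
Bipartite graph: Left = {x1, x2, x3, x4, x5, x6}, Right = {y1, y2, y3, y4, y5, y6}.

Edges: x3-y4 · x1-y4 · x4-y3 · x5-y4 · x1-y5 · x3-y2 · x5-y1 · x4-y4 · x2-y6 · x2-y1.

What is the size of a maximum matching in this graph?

5

A valid assignment of size 5: x1→y4, x2→y6, x3→y2, x4→y3, x5→y1.
The set {x6} has only 0 neighbours (∅), so by Hall's theorem at most 5 of the 6 left vertices can be matched.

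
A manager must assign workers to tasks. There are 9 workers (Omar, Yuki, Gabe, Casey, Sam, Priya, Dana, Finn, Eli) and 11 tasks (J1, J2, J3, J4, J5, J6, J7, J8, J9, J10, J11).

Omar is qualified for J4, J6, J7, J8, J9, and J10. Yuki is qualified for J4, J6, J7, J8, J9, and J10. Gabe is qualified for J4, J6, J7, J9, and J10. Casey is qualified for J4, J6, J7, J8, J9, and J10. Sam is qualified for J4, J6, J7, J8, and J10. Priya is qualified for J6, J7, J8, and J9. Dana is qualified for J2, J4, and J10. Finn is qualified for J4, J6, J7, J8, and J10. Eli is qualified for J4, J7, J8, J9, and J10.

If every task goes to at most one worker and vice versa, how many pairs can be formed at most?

7

One maximum matching: Omar–J4, Yuki–J8, Gabe–J10, Casey–J6, Sam–J7, Priya–J9, Dana–J2.
The set {Omar, Yuki, Gabe, Casey, Sam, Priya, Finn, Eli} has only 6 neighbours ({J10, J4, J6, J7, J8, J9}), so by Hall's theorem at most 7 of the 9 workers can be matched.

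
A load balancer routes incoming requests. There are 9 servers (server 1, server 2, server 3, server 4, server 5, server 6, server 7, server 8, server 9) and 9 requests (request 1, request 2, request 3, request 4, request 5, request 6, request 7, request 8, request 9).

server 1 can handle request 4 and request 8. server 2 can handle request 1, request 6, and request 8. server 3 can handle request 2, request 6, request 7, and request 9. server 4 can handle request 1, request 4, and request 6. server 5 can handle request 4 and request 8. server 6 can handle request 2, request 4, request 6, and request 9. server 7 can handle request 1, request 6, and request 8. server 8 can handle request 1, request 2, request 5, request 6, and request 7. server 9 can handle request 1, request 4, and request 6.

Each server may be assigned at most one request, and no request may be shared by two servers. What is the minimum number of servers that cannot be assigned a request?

A valid assignment of size 7: server 1–request 8, server 2–request 6, server 3–request 9, server 4–request 1, server 5–request 4, server 6–request 2, server 8–request 7.
The set {server 1, server 2, server 4, server 5, server 7, server 9} has only 4 neighbours ({request 1, request 4, request 6, request 8}), so by Hall's theorem at most 7 of the 9 servers can be matched.
That matches 7 of the 9, leaving 2 unmatched; no matching can do better.

2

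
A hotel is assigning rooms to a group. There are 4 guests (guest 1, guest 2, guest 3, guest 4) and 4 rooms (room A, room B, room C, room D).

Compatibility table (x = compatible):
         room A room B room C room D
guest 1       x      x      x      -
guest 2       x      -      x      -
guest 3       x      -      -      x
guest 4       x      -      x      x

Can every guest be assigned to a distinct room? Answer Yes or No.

One maximum matching: guest 1-room B, guest 2-room C, guest 3-room A, guest 4-room D.
Every guest is matched, so this is a perfect matching.

Yes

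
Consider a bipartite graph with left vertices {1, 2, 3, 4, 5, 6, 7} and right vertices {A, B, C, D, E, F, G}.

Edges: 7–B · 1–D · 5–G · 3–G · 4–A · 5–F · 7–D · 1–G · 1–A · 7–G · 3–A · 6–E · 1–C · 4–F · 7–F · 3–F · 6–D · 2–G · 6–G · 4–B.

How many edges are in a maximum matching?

7

One maximum matching: 1-C, 2-G, 3-A, 4-B, 5-F, 6-E, 7-D.
All 7 left vertices are matched, so no larger matching exists.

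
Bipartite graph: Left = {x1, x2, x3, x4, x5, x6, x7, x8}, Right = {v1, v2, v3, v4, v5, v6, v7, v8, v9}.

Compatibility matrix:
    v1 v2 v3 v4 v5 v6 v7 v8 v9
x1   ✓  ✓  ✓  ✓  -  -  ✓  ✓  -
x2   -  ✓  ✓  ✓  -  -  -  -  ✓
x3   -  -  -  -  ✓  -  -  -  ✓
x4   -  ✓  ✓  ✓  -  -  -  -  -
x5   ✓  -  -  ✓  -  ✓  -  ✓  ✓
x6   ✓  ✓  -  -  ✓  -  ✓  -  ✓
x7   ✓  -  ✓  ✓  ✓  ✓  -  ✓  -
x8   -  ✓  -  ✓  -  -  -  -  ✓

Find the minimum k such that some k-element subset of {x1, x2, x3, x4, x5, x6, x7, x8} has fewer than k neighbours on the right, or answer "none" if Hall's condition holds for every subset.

none

A matching saturating every left vertex exists, for instance x1→v3, x2→v9, x3→v5, x4→v4, x5→v6, x6→v1, x7→v8, x8→v2.
By Hall's marriage theorem, this means |N(S)| ≥ |S| for every subset S, so no violating subset exists.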